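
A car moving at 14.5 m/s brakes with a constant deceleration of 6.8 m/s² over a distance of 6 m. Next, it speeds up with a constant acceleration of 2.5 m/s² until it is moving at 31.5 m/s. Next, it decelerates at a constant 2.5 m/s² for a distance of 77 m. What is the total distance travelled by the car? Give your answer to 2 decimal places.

Phase 1 (decelerating): v₀ = 14.5 m/s, a = -6.8 m/s².
v² = v₀² + 2aΔx = 14.5² + 2·-6.8·6 = 129 → v = 11.3 m/s
t = (v − v₀)/a = (11.3 − 14.5)/-6.8 = 0.464 s

Phase 2 (accelerating): v₀ = 11.3 m/s, a = 2.5 m/s².
v = v₀ + at → t = (31.5 − 11.3) / 2.5 = 8.06 s
v² = v₀² + 2aΔx → Δx = (31.5² − 11.3²)/(2·2.5) = 173 m

Phase 3 (decelerating): v₀ = 31.5 m/s, a = -2.5 m/s².
v² = v₀² + 2aΔx = 31.5² + 2·-2.5·77 = 607 → v = 24.6 m/s
t = (v − v₀)/a = (24.6 − 31.5)/-2.5 = 2.74 s
Total distance = 6.00 + 173 + 77.0 = 256 m

255.72 m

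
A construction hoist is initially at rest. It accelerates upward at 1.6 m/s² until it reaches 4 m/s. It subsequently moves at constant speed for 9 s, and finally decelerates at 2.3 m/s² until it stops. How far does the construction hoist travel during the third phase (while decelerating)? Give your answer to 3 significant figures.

Phase 1 (accelerating): v₀ = 0 m/s, a = 1.6 m/s².
v = v₀ + at → t = (4 − 0) / 1.6 = 2.50 s
v² = v₀² + 2aΔx → Δx = (4² − 0²)/(2·1.6) = 5.00 m

Phase 2 (constant speed): v₀ = 4.00 m/s, a = 0 m/s².
v = v₀ + at = 4.00 + (0)(9) = 4.00 m/s
Δx = v₀t + ½at² = 4.00·9 + 0.5·0·9² = 36.0 m

Phase 3 (decelerating): v₀ = 4.00 m/s, a = -2.3 m/s².
v = v₀ + at → t = (0 − 4.00) / -2.3 = 1.74 s
v² = v₀² + 2aΔx → Δx = (0² − 4.00²)/(2·-2.3) = 3.48 m
Distance in phase 3 = 3.48 m

3.48 m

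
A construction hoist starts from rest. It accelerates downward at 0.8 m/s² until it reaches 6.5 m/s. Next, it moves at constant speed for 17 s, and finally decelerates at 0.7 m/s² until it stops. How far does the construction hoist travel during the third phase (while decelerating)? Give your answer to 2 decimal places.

Phase 1 (accelerating): v₀ = 0 m/s, a = 0.8 m/s².
v = v₀ + at → t = (6.5 − 0) / 0.8 = 8.12 s
v² = v₀² + 2aΔx → Δx = (6.5² − 0²)/(2·0.8) = 26.4 m

Phase 2 (constant speed): v₀ = 6.50 m/s, a = 0 m/s².
v = v₀ + at = 6.50 + (0)(17) = 6.50 m/s
Δx = v₀t + ½at² = 6.50·17 + 0.5·0·17² = 110 m

Phase 3 (decelerating): v₀ = 6.50 m/s, a = -0.7 m/s².
v = v₀ + at → t = (0 − 6.50) / -0.7 = 9.29 s
v² = v₀² + 2aΔx → Δx = (0² − 6.50²)/(2·-0.7) = 30.2 m
Distance in phase 3 = 30.2 m

30.18 m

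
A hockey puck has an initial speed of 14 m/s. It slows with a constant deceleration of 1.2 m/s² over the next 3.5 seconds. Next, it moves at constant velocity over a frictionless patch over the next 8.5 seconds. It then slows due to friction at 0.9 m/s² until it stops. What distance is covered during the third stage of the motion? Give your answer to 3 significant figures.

Phase 1 (decelerating): v₀ = 14.0 m/s, a = -1.2 m/s².
v = v₀ + at = 14.0 + (-1.2)(3.5) = 9.80 m/s
Δx = v₀t + ½at² = 14.0·3.5 + 0.5·-1.2·3.5² = 41.6 m

Phase 2 (constant speed): v₀ = 9.80 m/s, a = 0 m/s².
v = v₀ + at = 9.80 + (0)(8.5) = 9.80 m/s
Δx = v₀t + ½at² = 9.80·8.5 + 0.5·0·8.5² = 83.3 m

Phase 3 (decelerating): v₀ = 9.80 m/s, a = -0.9 m/s².
v = v₀ + at → t = (0 − 9.80) / -0.9 = 10.9 s
v² = v₀² + 2aΔx → Δx = (0² − 9.80²)/(2·-0.9) = 53.4 m
Distance in phase 3 = 53.4 m

53.4 m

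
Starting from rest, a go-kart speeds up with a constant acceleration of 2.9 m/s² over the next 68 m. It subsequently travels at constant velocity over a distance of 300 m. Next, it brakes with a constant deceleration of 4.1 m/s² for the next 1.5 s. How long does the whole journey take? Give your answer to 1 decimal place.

23.5 s

Phase 1 (accelerating): v₀ = 0 m/s, a = 2.9 m/s².
v² = v₀² + 2aΔx = 0² + 2·2.9·68 = 394 → v = 19.9 m/s
t = (v − v₀)/a = (19.9 − 0)/2.9 = 6.85 s

Phase 2 (constant speed): v₀ = 19.9 m/s, a = 0 m/s².
Constant speed: t = d/v = 300/19.9 = 15.1 s

Phase 3 (decelerating): v₀ = 19.9 m/s, a = -4.1 m/s².
v = v₀ + at = 19.9 + (-4.1)(1.5) = 13.7 m/s
Δx = v₀t + ½at² = 19.9·1.5 + 0.5·-4.1·1.5² = 25.2 m
Total time = 6.85 + 15.1 + 1.50 = 23.5 s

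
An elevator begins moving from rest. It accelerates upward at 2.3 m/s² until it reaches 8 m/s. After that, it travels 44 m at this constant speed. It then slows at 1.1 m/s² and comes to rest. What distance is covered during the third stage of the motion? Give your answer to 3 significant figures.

Phase 1 (accelerating): v₀ = 0 m/s, a = 2.3 m/s².
v = v₀ + at → t = (8 − 0) / 2.3 = 3.48 s
v² = v₀² + 2aΔx → Δx = (8² − 0²)/(2·2.3) = 13.9 m

Phase 2 (constant speed): v₀ = 8.00 m/s, a = 0 m/s².
Constant speed: t = d/v = 44/8.00 = 5.50 s

Phase 3 (decelerating): v₀ = 8.00 m/s, a = -1.1 m/s².
v = v₀ + at → t = (0 − 8.00) / -1.1 = 7.27 s
v² = v₀² + 2aΔx → Δx = (0² − 8.00²)/(2·-1.1) = 29.1 m
Distance in phase 3 = 29.1 m

29.1 m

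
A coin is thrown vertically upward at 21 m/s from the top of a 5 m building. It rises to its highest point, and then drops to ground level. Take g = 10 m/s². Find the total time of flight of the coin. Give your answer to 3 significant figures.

4.43 s

Phase 1 (rising): v₀ = 21.0 m/s, a = -10 m/s².
v = v₀ + at → t = (0 − 21.0) / -10 = 2.10 s
v² = v₀² + 2aΔx → Δx = (0² − 21.0²)/(2·-10) = 22.1 m

Phase 2 (falling): v₀ = 0 m/s, a = -10 m/s².
Falls 27.1 m from rest: t = √(2·27.1/10) = 2.33 s; v = g·t = 23.3 m/s.
Total time = 2.10 + 2.33 = 4.43 s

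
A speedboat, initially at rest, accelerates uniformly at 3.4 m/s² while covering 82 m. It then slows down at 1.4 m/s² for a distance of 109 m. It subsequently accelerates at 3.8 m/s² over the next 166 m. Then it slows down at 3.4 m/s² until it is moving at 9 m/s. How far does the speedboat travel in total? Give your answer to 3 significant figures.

Phase 1 (accelerating): v₀ = 0 m/s, a = 3.4 m/s².
v² = v₀² + 2aΔx = 0² + 2·3.4·82 = 558 → v = 23.6 m/s
t = (v − v₀)/a = (23.6 − 0)/3.4 = 6.95 s

Phase 2 (decelerating): v₀ = 23.6 m/s, a = -1.4 m/s².
v² = v₀² + 2aΔx = 23.6² + 2·-1.4·109 = 252 → v = 15.9 m/s
t = (v − v₀)/a = (15.9 − 23.6)/-1.4 = 5.52 s

Phase 3 (accelerating): v₀ = 15.9 m/s, a = 3.8 m/s².
v² = v₀² + 2aΔx = 15.9² + 2·3.8·166 = 1510 → v = 38.9 m/s
t = (v − v₀)/a = (38.9 − 15.9)/3.8 = 6.06 s

Phase 4 (decelerating): v₀ = 38.9 m/s, a = -3.4 m/s².
v = v₀ + at → t = (9 − 38.9) / -3.4 = 8.80 s
v² = v₀² + 2aΔx → Δx = (9² − 38.9²)/(2·-3.4) = 211 m
Total distance = 82.0 + 109 + 166 + 211 = 568 m

568 m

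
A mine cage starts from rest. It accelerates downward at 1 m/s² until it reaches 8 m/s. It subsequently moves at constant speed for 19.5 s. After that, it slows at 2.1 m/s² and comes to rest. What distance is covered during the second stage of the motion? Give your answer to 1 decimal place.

156.0 m

Phase 1 (accelerating): v₀ = 0 m/s, a = 1 m/s².
v = v₀ + at → t = (8 − 0) / 1 = 8.00 s
v² = v₀² + 2aΔx → Δx = (8² − 0²)/(2·1) = 32.0 m

Phase 2 (constant speed): v₀ = 8.00 m/s, a = 0 m/s².
v = v₀ + at = 8.00 + (0)(19.5) = 8.00 m/s
Δx = v₀t + ½at² = 8.00·19.5 + 0.5·0·19.5² = 156 m
Distance in phase 2 = 156 m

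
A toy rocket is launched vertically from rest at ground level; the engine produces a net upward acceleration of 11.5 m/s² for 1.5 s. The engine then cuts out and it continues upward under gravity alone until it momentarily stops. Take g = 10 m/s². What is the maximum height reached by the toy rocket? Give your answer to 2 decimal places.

Phase 1 (powered ascent): v₀ = 0 m/s, a = 11.5 m/s².
v = v₀ + at = 0 + (11.5)(1.5) = 17.2 m/s
Δx = v₀t + ½at² = 0·1.5 + 0.5·11.5·1.5² = 12.9 m

Phase 2 (coasting upward): v₀ = 17.2 m/s, a = -10 m/s².
v = v₀ + at → t = (0 − 17.2) / -10 = 1.73 s
v² = v₀² + 2aΔx → Δx = (0² − 17.2²)/(2·-10) = 14.9 m
Maximum height = 12.9 + 14.9 = 27.8 m

27.82 m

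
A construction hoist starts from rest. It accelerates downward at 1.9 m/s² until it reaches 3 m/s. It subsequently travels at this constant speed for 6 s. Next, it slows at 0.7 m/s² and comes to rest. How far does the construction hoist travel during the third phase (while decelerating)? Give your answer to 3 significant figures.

6.43 m

Phase 1 (accelerating): v₀ = 0 m/s, a = 1.9 m/s².
v = v₀ + at → t = (3 − 0) / 1.9 = 1.58 s
v² = v₀² + 2aΔx → Δx = (3² − 0²)/(2·1.9) = 2.37 m

Phase 2 (constant speed): v₀ = 3.00 m/s, a = 0 m/s².
v = v₀ + at = 3.00 + (0)(6) = 3.00 m/s
Δx = v₀t + ½at² = 3.00·6 + 0.5·0·6² = 18.0 m

Phase 3 (decelerating): v₀ = 3.00 m/s, a = -0.7 m/s².
v = v₀ + at → t = (0 − 3.00) / -0.7 = 4.29 s
v² = v₀² + 2aΔx → Δx = (0² − 3.00²)/(2·-0.7) = 6.43 m
Distance in phase 3 = 6.43 m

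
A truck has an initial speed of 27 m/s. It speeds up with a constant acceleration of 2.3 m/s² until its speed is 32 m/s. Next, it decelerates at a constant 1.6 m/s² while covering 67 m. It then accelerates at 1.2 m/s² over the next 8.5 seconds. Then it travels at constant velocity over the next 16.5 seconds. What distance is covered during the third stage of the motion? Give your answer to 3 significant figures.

Phase 1 (accelerating): v₀ = 27.0 m/s, a = 2.3 m/s².
v = v₀ + at → t = (32 − 27.0) / 2.3 = 2.17 s
v² = v₀² + 2aΔx → Δx = (32² − 27.0²)/(2·2.3) = 64.1 m

Phase 2 (decelerating): v₀ = 32.0 m/s, a = -1.6 m/s².
v² = v₀² + 2aΔx = 32.0² + 2·-1.6·67 = 810 → v = 28.5 m/s
t = (v − v₀)/a = (28.5 − 32.0)/-1.6 = 2.22 s

Phase 3 (accelerating): v₀ = 28.5 m/s, a = 1.2 m/s².
v = v₀ + at = 28.5 + (1.2)(8.5) = 38.7 m/s
Δx = v₀t + ½at² = 28.5·8.5 + 0.5·1.2·8.5² = 285 m
Distance in phase 3 = 285 m

285 m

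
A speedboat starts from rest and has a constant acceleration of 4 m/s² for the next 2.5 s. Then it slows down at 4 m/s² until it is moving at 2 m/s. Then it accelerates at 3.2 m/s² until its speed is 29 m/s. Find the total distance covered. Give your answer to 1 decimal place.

Phase 1 (accelerating): v₀ = 0 m/s, a = 4 m/s².
v = v₀ + at = 0 + (4)(2.5) = 10.0 m/s
Δx = v₀t + ½at² = 0·2.5 + 0.5·4·2.5² = 12.5 m

Phase 2 (decelerating): v₀ = 10.0 m/s, a = -4 m/s².
v = v₀ + at → t = (2 − 10.0) / -4 = 2.00 s
v² = v₀² + 2aΔx → Δx = (2² − 10.0²)/(2·-4) = 12.0 m

Phase 3 (accelerating): v₀ = 2.00 m/s, a = 3.2 m/s².
v = v₀ + at → t = (29 − 2.00) / 3.2 = 8.44 s
v² = v₀² + 2aΔx → Δx = (29² − 2.00²)/(2·3.2) = 131 m
Total distance = 12.5 + 12.0 + 131 = 155 m

155.3 m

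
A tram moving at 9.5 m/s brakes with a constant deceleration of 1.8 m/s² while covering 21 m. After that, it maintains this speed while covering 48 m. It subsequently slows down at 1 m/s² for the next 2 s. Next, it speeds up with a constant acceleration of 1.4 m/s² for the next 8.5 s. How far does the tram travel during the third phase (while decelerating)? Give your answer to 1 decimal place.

5.7 m

Phase 1 (decelerating): v₀ = 9.50 m/s, a = -1.8 m/s².
v² = v₀² + 2aΔx = 9.50² + 2·-1.8·21 = 14.6 → v = 3.83 m/s
t = (v − v₀)/a = (3.83 − 9.50)/-1.8 = 3.15 s

Phase 2 (constant speed): v₀ = 3.83 m/s, a = 0 m/s².
Constant speed: t = d/v = 48/3.83 = 12.5 s

Phase 3 (decelerating): v₀ = 3.83 m/s, a = -1 m/s².
v = v₀ + at = 3.83 + (-1)(2) = 1.83 m/s
Δx = v₀t + ½at² = 3.83·2 + 0.5·-1·2² = 5.66 m
Distance in phase 3 = 5.66 m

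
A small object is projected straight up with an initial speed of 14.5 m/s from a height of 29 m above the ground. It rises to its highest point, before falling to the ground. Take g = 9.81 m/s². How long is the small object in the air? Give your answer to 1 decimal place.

Phase 1 (rising): v₀ = 14.5 m/s, a = -9.81 m/s².
v = v₀ + at → t = (0 − 14.5) / -9.81 = 1.48 s
v² = v₀² + 2aΔx → Δx = (0² − 14.5²)/(2·-9.81) = 10.7 m

Phase 2 (falling): v₀ = 0 m/s, a = -9.81 m/s².
Falls 39.7 m from rest: t = √(2·39.7/9.81) = 2.85 s; v = g·t = 27.9 m/s.
Total time = 1.48 + 2.85 = 4.32 s

4.3 s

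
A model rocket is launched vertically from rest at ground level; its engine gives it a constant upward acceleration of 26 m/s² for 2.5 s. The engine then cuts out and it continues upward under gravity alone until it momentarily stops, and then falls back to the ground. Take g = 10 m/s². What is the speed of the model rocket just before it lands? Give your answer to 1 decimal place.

Phase 1 (powered ascent): v₀ = 0 m/s, a = 26 m/s².
v = v₀ + at = 0 + (26)(2.5) = 65.0 m/s
Δx = v₀t + ½at² = 0·2.5 + 0.5·26·2.5² = 81.2 m

Phase 2 (coasting upward): v₀ = 65.0 m/s, a = -10 m/s².
v = v₀ + at → t = (0 − 65.0) / -10 = 6.50 s
v² = v₀² + 2aΔx → Δx = (0² − 65.0²)/(2·-10) = 211 m

Phase 3 (free fall): v₀ = 0 m/s, a = -10 m/s².
Falls 292 m from rest: t = √(2·292/10) = 7.65 s; v = g·t = 76.5 m/s.
Impact speed = 76.5 m/s

76.5 m/s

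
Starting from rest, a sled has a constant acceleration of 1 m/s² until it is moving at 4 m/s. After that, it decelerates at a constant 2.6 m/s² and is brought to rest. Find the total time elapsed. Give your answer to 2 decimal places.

Phase 1 (accelerating): v₀ = 0 m/s, a = 1 m/s².
v = v₀ + at → t = (4 − 0) / 1 = 4.00 s
v² = v₀² + 2aΔx → Δx = (4² − 0²)/(2·1) = 8.00 m

Phase 2 (decelerating): v₀ = 4.00 m/s, a = -2.6 m/s².
v = v₀ + at → t = (0 − 4.00) / -2.6 = 1.54 s
v² = v₀² + 2aΔx → Δx = (0² − 4.00²)/(2·-2.6) = 3.08 m
Total time = 4.00 + 1.54 = 5.54 s

5.54 s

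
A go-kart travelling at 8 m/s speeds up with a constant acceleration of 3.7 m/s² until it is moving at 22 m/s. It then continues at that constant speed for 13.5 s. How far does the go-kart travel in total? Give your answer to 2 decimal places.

Phase 1 (accelerating): v₀ = 8.00 m/s, a = 3.7 m/s².
v = v₀ + at → t = (22 − 8.00) / 3.7 = 3.78 s
v² = v₀² + 2aΔx → Δx = (22² − 8.00²)/(2·3.7) = 56.8 m

Phase 2 (constant speed): v₀ = 22.0 m/s, a = 0 m/s².
v = v₀ + at = 22.0 + (0)(13.5) = 22.0 m/s
Δx = v₀t + ½at² = 22.0·13.5 + 0.5·0·13.5² = 297 m
Total distance = 56.8 + 297 = 354 m

353.76 m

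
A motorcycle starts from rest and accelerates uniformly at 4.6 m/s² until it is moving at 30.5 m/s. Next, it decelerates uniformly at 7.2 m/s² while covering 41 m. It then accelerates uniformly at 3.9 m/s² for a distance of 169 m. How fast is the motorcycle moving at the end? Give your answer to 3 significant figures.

40.7 m/s

Phase 1 (accelerating): v₀ = 0 m/s, a = 4.6 m/s².
v = v₀ + at → t = (30.5 − 0) / 4.6 = 6.63 s
v² = v₀² + 2aΔx → Δx = (30.5² − 0²)/(2·4.6) = 101 m

Phase 2 (decelerating): v₀ = 30.5 m/s, a = -7.2 m/s².
v² = v₀² + 2aΔx = 30.5² + 2·-7.2·41 = 340 → v = 18.4 m/s
t = (v − v₀)/a = (18.4 − 30.5)/-7.2 = 1.68 s

Phase 3 (accelerating): v₀ = 18.4 m/s, a = 3.9 m/s².
v² = v₀² + 2aΔx = 18.4² + 2·3.9·169 = 1660 → v = 40.7 m/s
t = (v − v₀)/a = (40.7 − 18.4)/3.9 = 5.71 s
Final speed = 40.7 m/s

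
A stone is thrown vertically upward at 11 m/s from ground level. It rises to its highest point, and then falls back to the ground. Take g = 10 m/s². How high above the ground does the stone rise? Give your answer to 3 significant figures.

6.05 m

Phase 1 (rising): v₀ = 11.0 m/s, a = -10 m/s².
v = v₀ + at → t = (0 − 11.0) / -10 = 1.10 s
v² = v₀² + 2aΔx → Δx = (0² − 11.0²)/(2·-10) = 6.05 m
Maximum height = 6.05 m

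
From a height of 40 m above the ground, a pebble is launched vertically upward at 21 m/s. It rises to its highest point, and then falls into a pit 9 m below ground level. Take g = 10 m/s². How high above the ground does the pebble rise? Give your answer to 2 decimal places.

62.05 m

Phase 1 (rising): v₀ = 21.0 m/s, a = -10 m/s².
v = v₀ + at → t = (0 − 21.0) / -10 = 2.10 s
v² = v₀² + 2aΔx → Δx = (0² − 21.0²)/(2·-10) = 22.1 m
Maximum height = 40 + 22.1 = 62.0 m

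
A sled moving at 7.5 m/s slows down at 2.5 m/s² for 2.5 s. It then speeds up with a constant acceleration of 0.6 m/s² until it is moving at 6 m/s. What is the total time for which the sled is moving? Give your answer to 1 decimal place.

10.4 s

Phase 1 (decelerating): v₀ = 7.50 m/s, a = -2.5 m/s².
v = v₀ + at = 7.50 + (-2.5)(2.5) = 1.25 m/s
Δx = v₀t + ½at² = 7.50·2.5 + 0.5·-2.5·2.5² = 10.9 m

Phase 2 (accelerating): v₀ = 1.25 m/s, a = 0.6 m/s².
v = v₀ + at → t = (6 − 1.25) / 0.6 = 7.92 s
v² = v₀² + 2aΔx → Δx = (6² − 1.25²)/(2·0.6) = 28.7 m
Total time = 2.50 + 7.92 = 10.4 s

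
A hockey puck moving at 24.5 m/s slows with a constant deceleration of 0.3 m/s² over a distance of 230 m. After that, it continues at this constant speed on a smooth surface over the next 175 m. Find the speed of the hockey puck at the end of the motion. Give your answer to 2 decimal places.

Phase 1 (decelerating): v₀ = 24.5 m/s, a = -0.3 m/s².
v² = v₀² + 2aΔx = 24.5² + 2·-0.3·230 = 462 → v = 21.5 m/s
t = (v − v₀)/a = (21.5 − 24.5)/-0.3 = 10.0 s

Phase 2 (constant speed): v₀ = 21.5 m/s, a = 0 m/s².
Constant speed: t = d/v = 175/21.5 = 8.14 s
Final speed = 21.5 m/s

21.50 m/s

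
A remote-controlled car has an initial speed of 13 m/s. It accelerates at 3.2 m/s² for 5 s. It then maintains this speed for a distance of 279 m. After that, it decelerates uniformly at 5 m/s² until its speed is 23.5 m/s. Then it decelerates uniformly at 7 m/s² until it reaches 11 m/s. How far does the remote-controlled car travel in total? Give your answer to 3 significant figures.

Phase 1 (accelerating): v₀ = 13.0 m/s, a = 3.2 m/s².
v = v₀ + at = 13.0 + (3.2)(5) = 29.0 m/s
Δx = v₀t + ½at² = 13.0·5 + 0.5·3.2·5² = 105 m

Phase 2 (constant speed): v₀ = 29.0 m/s, a = 0 m/s².
Constant speed: t = d/v = 279/29.0 = 9.62 s

Phase 3 (decelerating): v₀ = 29.0 m/s, a = -5 m/s².
v = v₀ + at → t = (23.5 − 29.0) / -5 = 1.10 s
v² = v₀² + 2aΔx → Δx = (23.5² − 29.0²)/(2·-5) = 28.9 m

Phase 4 (decelerating): v₀ = 23.5 m/s, a = -7 m/s².
v = v₀ + at → t = (11 − 23.5) / -7 = 1.79 s
v² = v₀² + 2aΔx → Δx = (11² − 23.5²)/(2·-7) = 30.8 m
Total distance = 105 + 279 + 28.9 + 30.8 = 444 m

444 m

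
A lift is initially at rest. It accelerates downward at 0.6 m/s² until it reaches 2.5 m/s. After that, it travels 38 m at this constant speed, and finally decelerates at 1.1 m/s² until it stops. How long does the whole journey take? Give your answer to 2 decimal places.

21.64 s

Phase 1 (accelerating): v₀ = 0 m/s, a = 0.6 m/s².
v = v₀ + at → t = (2.5 − 0) / 0.6 = 4.17 s
v² = v₀² + 2aΔx → Δx = (2.5² − 0²)/(2·0.6) = 5.21 m

Phase 2 (constant speed): v₀ = 2.50 m/s, a = 0 m/s².
Constant speed: t = d/v = 38/2.50 = 15.2 s

Phase 3 (decelerating): v₀ = 2.50 m/s, a = -1.1 m/s².
v = v₀ + at → t = (0 − 2.50) / -1.1 = 2.27 s
v² = v₀² + 2aΔx → Δx = (0² − 2.50²)/(2·-1.1) = 2.84 m
Total time = 4.17 + 15.2 + 2.27 = 21.6 s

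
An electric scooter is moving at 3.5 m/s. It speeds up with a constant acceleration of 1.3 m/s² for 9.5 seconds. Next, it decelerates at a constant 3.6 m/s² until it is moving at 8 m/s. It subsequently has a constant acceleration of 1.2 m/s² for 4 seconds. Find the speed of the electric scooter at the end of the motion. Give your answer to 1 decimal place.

Phase 1 (accelerating): v₀ = 3.50 m/s, a = 1.3 m/s².
v = v₀ + at = 3.50 + (1.3)(9.5) = 15.8 m/s
Δx = v₀t + ½at² = 3.50·9.5 + 0.5·1.3·9.5² = 91.9 m

Phase 2 (decelerating): v₀ = 15.8 m/s, a = -3.6 m/s².
v = v₀ + at → t = (8 − 15.8) / -3.6 = 2.18 s
v² = v₀² + 2aΔx → Δx = (8² − 15.8²)/(2·-3.6) = 26.0 m

Phase 3 (accelerating): v₀ = 8.00 m/s, a = 1.2 m/s².
v = v₀ + at = 8.00 + (1.2)(4) = 12.8 m/s
Δx = v₀t + ½at² = 8.00·4 + 0.5·1.2·4² = 41.6 m
Final speed = 12.8 m/s

12.8 m/s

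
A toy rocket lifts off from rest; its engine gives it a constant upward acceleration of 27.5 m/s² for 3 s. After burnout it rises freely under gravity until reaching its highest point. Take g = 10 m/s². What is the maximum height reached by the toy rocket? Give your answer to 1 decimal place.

464.1 m

Phase 1 (powered ascent): v₀ = 0 m/s, a = 27.5 m/s².
v = v₀ + at = 0 + (27.5)(3) = 82.5 m/s
Δx = v₀t + ½at² = 0·3 + 0.5·27.5·3² = 124 m

Phase 2 (coasting upward): v₀ = 82.5 m/s, a = -10 m/s².
v = v₀ + at → t = (0 − 82.5) / -10 = 8.25 s
v² = v₀² + 2aΔx → Δx = (0² − 82.5²)/(2·-10) = 340 m
Maximum height = 124 + 340 = 464 m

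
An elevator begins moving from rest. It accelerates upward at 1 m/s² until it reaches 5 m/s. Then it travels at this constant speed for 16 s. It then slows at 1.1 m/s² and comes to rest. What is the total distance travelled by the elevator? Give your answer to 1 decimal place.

Phase 1 (accelerating): v₀ = 0 m/s, a = 1 m/s².
v = v₀ + at → t = (5 − 0) / 1 = 5.00 s
v² = v₀² + 2aΔx → Δx = (5² − 0²)/(2·1) = 12.5 m

Phase 2 (constant speed): v₀ = 5.00 m/s, a = 0 m/s².
v = v₀ + at = 5.00 + (0)(16) = 5.00 m/s
Δx = v₀t + ½at² = 5.00·16 + 0.5·0·16² = 80.0 m

Phase 3 (decelerating): v₀ = 5.00 m/s, a = -1.1 m/s².
v = v₀ + at → t = (0 − 5.00) / -1.1 = 4.55 s
v² = v₀² + 2aΔx → Δx = (0² − 5.00²)/(2·-1.1) = 11.4 m
Total distance = 12.5 + 80.0 + 11.4 = 104 m

103.9 m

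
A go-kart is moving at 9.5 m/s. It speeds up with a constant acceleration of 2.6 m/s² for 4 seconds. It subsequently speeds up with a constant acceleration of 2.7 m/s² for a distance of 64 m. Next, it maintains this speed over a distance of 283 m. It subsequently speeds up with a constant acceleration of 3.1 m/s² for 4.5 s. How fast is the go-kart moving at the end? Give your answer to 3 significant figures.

Phase 1 (accelerating): v₀ = 9.50 m/s, a = 2.6 m/s².
v = v₀ + at = 9.50 + (2.6)(4) = 19.9 m/s
Δx = v₀t + ½at² = 9.50·4 + 0.5·2.6·4² = 58.8 m

Phase 2 (accelerating): v₀ = 19.9 m/s, a = 2.7 m/s².
v² = v₀² + 2aΔx = 19.9² + 2·2.7·64 = 742 → v = 27.2 m/s
t = (v − v₀)/a = (27.2 − 19.9)/2.7 = 2.72 s

Phase 3 (constant speed): v₀ = 27.2 m/s, a = 0 m/s².
Constant speed: t = d/v = 283/27.2 = 10.4 s

Phase 4 (accelerating): v₀ = 27.2 m/s, a = 3.1 m/s².
v = v₀ + at = 27.2 + (3.1)(4.5) = 41.2 m/s
Δx = v₀t + ½at² = 27.2·4.5 + 0.5·3.1·4.5² = 154 m
Final speed = 41.2 m/s

41.2 m/s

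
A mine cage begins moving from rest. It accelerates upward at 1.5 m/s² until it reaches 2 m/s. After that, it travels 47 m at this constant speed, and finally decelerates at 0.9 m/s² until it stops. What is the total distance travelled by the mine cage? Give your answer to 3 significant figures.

Phase 1 (accelerating): v₀ = 0 m/s, a = 1.5 m/s².
v = v₀ + at → t = (2 − 0) / 1.5 = 1.33 s
v² = v₀² + 2aΔx → Δx = (2² − 0²)/(2·1.5) = 1.33 m

Phase 2 (constant speed): v₀ = 2.00 m/s, a = 0 m/s².
Constant speed: t = d/v = 47/2.00 = 23.5 s

Phase 3 (decelerating): v₀ = 2.00 m/s, a = -0.9 m/s².
v = v₀ + at → t = (0 − 2.00) / -0.9 = 2.22 s
v² = v₀² + 2aΔx → Δx = (0² − 2.00²)/(2·-0.9) = 2.22 m
Total distance = 1.33 + 47.0 + 2.22 = 50.6 m

50.6 m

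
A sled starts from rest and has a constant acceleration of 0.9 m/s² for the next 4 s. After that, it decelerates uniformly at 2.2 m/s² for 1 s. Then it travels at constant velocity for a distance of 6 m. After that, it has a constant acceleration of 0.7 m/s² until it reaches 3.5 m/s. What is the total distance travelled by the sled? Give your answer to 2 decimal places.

23.05 m

Phase 1 (accelerating): v₀ = 0 m/s, a = 0.9 m/s².
v = v₀ + at = 0 + (0.9)(4) = 3.60 m/s
Δx = v₀t + ½at² = 0·4 + 0.5·0.9·4² = 7.20 m

Phase 2 (decelerating): v₀ = 3.60 m/s, a = -2.2 m/s².
v = v₀ + at = 3.60 + (-2.2)(1) = 1.40 m/s
Δx = v₀t + ½at² = 3.60·1 + 0.5·-2.2·1² = 2.50 m

Phase 3 (constant speed): v₀ = 1.40 m/s, a = 0 m/s².
Constant speed: t = d/v = 6/1.40 = 4.29 s

Phase 4 (accelerating): v₀ = 1.40 m/s, a = 0.7 m/s².
v = v₀ + at → t = (3.5 − 1.40) / 0.7 = 3.00 s
v² = v₀² + 2aΔx → Δx = (3.5² − 1.40²)/(2·0.7) = 7.35 m
Total distance = 7.20 + 2.50 + 6.00 + 7.35 = 23.1 m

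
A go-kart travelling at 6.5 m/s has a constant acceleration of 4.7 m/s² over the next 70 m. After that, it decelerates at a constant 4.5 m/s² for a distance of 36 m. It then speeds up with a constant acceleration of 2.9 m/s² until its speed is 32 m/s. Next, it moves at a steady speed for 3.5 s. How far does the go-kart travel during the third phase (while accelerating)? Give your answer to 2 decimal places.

Phase 1 (accelerating): v₀ = 6.50 m/s, a = 4.7 m/s².
v² = v₀² + 2aΔx = 6.50² + 2·4.7·70 = 700 → v = 26.5 m/s
t = (v − v₀)/a = (26.5 − 6.50)/4.7 = 4.25 s

Phase 2 (decelerating): v₀ = 26.5 m/s, a = -4.5 m/s².
v² = v₀² + 2aΔx = 26.5² + 2·-4.5·36 = 376 → v = 19.4 m/s
t = (v − v₀)/a = (19.4 − 26.5)/-4.5 = 1.57 s

Phase 3 (accelerating): v₀ = 19.4 m/s, a = 2.9 m/s².
v = v₀ + at → t = (32 − 19.4) / 2.9 = 4.35 s
v² = v₀² + 2aΔx → Δx = (32² − 19.4²)/(2·2.9) = 112 m
Distance in phase 3 = 112 m

111.68 m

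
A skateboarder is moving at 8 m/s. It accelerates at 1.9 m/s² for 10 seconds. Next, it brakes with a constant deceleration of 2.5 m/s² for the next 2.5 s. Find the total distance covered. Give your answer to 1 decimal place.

234.7 m

Phase 1 (accelerating): v₀ = 8.00 m/s, a = 1.9 m/s².
v = v₀ + at = 8.00 + (1.9)(10) = 27.0 m/s
Δx = v₀t + ½at² = 8.00·10 + 0.5·1.9·10² = 175 m

Phase 2 (decelerating): v₀ = 27.0 m/s, a = -2.5 m/s².
v = v₀ + at = 27.0 + (-2.5)(2.5) = 20.8 m/s
Δx = v₀t + ½at² = 27.0·2.5 + 0.5·-2.5·2.5² = 59.7 m
Total distance = 175 + 59.7 = 235 m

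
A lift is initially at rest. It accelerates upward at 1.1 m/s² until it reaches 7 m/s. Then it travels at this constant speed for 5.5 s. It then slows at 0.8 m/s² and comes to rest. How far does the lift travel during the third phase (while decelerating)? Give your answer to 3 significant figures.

Phase 1 (accelerating): v₀ = 0 m/s, a = 1.1 m/s².
v = v₀ + at → t = (7 − 0) / 1.1 = 6.36 s
v² = v₀² + 2aΔx → Δx = (7² − 0²)/(2·1.1) = 22.3 m

Phase 2 (constant speed): v₀ = 7.00 m/s, a = 0 m/s².
v = v₀ + at = 7.00 + (0)(5.5) = 7.00 m/s
Δx = v₀t + ½at² = 7.00·5.5 + 0.5·0·5.5² = 38.5 m

Phase 3 (decelerating): v₀ = 7.00 m/s, a = -0.8 m/s².
v = v₀ + at → t = (0 − 7.00) / -0.8 = 8.75 s
v² = v₀² + 2aΔx → Δx = (0² − 7.00²)/(2·-0.8) = 30.6 m
Distance in phase 3 = 30.6 m

30.6 m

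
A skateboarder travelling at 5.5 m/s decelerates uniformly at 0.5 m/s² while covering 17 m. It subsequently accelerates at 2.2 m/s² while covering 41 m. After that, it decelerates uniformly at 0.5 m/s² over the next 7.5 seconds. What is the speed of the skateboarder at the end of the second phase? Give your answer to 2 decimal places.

Phase 1 (decelerating): v₀ = 5.50 m/s, a = -0.5 m/s².
v² = v₀² + 2aΔx = 5.50² + 2·-0.5·17 = 13.2 → v = 3.64 m/s
t = (v − v₀)/a = (3.64 − 5.50)/-0.5 = 3.72 s

Phase 2 (accelerating): v₀ = 3.64 m/s, a = 2.2 m/s².
v² = v₀² + 2aΔx = 3.64² + 2·2.2·41 = 194 → v = 13.9 m/s
t = (v − v₀)/a = (13.9 − 3.64)/2.2 = 4.67 s
Speed at end of phase 2 = 13.9 m/s

13.92 m/s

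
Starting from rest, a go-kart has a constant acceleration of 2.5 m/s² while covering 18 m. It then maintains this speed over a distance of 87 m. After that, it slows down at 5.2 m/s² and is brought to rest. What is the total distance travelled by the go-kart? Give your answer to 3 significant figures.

114 m

Phase 1 (accelerating): v₀ = 0 m/s, a = 2.5 m/s².
v² = v₀² + 2aΔx = 0² + 2·2.5·18 = 90.0 → v = 9.49 m/s
t = (v − v₀)/a = (9.49 − 0)/2.5 = 3.79 s

Phase 2 (constant speed): v₀ = 9.49 m/s, a = 0 m/s².
Constant speed: t = d/v = 87/9.49 = 9.17 s

Phase 3 (decelerating): v₀ = 9.49 m/s, a = -5.2 m/s².
v = v₀ + at → t = (0 − 9.49) / -5.2 = 1.82 s
v² = v₀² + 2aΔx → Δx = (0² − 9.49²)/(2·-5.2) = 8.65 m
Total distance = 18.0 + 87.0 + 8.65 = 114 m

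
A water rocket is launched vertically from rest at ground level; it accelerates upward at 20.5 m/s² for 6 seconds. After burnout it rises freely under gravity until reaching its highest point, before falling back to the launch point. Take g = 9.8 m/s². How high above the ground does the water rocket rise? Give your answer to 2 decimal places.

Phase 1 (powered ascent): v₀ = 0 m/s, a = 20.5 m/s².
v = v₀ + at = 0 + (20.5)(6) = 123 m/s
Δx = v₀t + ½at² = 0·6 + 0.5·20.5·6² = 369 m

Phase 2 (coasting upward): v₀ = 123 m/s, a = -9.8 m/s².
v = v₀ + at → t = (0 − 123) / -9.8 = 12.6 s
v² = v₀² + 2aΔx → Δx = (0² − 123²)/(2·-9.8) = 772 m
Maximum height = 369 + 772 = 1140 m

1140.89 m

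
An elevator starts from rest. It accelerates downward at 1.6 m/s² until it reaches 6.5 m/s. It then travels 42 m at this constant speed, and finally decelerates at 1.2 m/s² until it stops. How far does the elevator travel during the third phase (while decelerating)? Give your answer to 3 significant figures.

Phase 1 (accelerating): v₀ = 0 m/s, a = 1.6 m/s².
v = v₀ + at → t = (6.5 − 0) / 1.6 = 4.06 s
v² = v₀² + 2aΔx → Δx = (6.5² − 0²)/(2·1.6) = 13.2 m

Phase 2 (constant speed): v₀ = 6.50 m/s, a = 0 m/s².
Constant speed: t = d/v = 42/6.50 = 6.46 s

Phase 3 (decelerating): v₀ = 6.50 m/s, a = -1.2 m/s².
v = v₀ + at → t = (0 − 6.50) / -1.2 = 5.42 s
v² = v₀² + 2aΔx → Δx = (0² − 6.50²)/(2·-1.2) = 17.6 m
Distance in phase 3 = 17.6 m

17.6 m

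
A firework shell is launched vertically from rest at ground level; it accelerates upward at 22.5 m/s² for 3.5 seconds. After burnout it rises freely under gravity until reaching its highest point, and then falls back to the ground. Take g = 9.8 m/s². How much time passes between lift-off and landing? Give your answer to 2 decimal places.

Phase 1 (powered ascent): v₀ = 0 m/s, a = 22.5 m/s².
v = v₀ + at = 0 + (22.5)(3.5) = 78.8 m/s
Δx = v₀t + ½at² = 0·3.5 + 0.5·22.5·3.5² = 138 m

Phase 2 (coasting upward): v₀ = 78.8 m/s, a = -9.8 m/s².
v = v₀ + at → t = (0 − 78.8) / -9.8 = 8.04 s
v² = v₀² + 2aΔx → Δx = (0² − 78.8²)/(2·-9.8) = 316 m

Phase 3 (free fall): v₀ = 0 m/s, a = -9.8 m/s².
Falls 454 m from rest: t = √(2·454/9.8) = 9.63 s; v = g·t = 94.4 m/s.
Total time = 3.50 + 8.04 + 9.63 = 21.2 s

21.16 s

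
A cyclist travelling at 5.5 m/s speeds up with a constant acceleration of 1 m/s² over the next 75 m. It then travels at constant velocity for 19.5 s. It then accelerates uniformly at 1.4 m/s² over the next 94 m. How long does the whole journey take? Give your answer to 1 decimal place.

32.9 s

Phase 1 (accelerating): v₀ = 5.50 m/s, a = 1 m/s².
v² = v₀² + 2aΔx = 5.50² + 2·1·75 = 180 → v = 13.4 m/s
t = (v − v₀)/a = (13.4 − 5.50)/1 = 7.93 s

Phase 2 (constant speed): v₀ = 13.4 m/s, a = 0 m/s².
v = v₀ + at = 13.4 + (0)(19.5) = 13.4 m/s
Δx = v₀t + ½at² = 13.4·19.5 + 0.5·0·19.5² = 262 m

Phase 3 (accelerating): v₀ = 13.4 m/s, a = 1.4 m/s².
v² = v₀² + 2aΔx = 13.4² + 2·1.4·94 = 443 → v = 21.1 m/s
t = (v − v₀)/a = (21.1 − 13.4)/1.4 = 5.45 s
Total time = 7.93 + 19.5 + 5.45 = 32.9 s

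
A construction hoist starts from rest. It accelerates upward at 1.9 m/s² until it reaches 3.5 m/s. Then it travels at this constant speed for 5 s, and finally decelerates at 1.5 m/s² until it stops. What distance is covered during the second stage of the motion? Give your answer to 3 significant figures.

17.5 m

Phase 1 (accelerating): v₀ = 0 m/s, a = 1.9 m/s².
v = v₀ + at → t = (3.5 − 0) / 1.9 = 1.84 s
v² = v₀² + 2aΔx → Δx = (3.5² − 0²)/(2·1.9) = 3.22 m

Phase 2 (constant speed): v₀ = 3.50 m/s, a = 0 m/s².
v = v₀ + at = 3.50 + (0)(5) = 3.50 m/s
Δx = v₀t + ½at² = 3.50·5 + 0.5·0·5² = 17.5 m
Distance in phase 2 = 17.5 m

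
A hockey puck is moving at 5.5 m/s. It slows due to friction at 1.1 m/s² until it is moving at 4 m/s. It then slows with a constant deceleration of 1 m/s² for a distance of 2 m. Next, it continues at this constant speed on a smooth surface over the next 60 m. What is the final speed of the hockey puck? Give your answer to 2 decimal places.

Phase 1 (decelerating): v₀ = 5.50 m/s, a = -1.1 m/s².
v = v₀ + at → t = (4 − 5.50) / -1.1 = 1.36 s
v² = v₀² + 2aΔx → Δx = (4² − 5.50²)/(2·-1.1) = 6.48 m

Phase 2 (decelerating): v₀ = 4.00 m/s, a = -1 m/s².
v² = v₀² + 2aΔx = 4.00² + 2·-1·2 = 12.0 → v = 3.46 m/s
t = (v − v₀)/a = (3.46 − 4.00)/-1 = 0.536 s

Phase 3 (constant speed): v₀ = 3.46 m/s, a = 0 m/s².
Constant speed: t = d/v = 60/3.46 = 17.3 s
Final speed = 3.46 m/s

3.46 m/s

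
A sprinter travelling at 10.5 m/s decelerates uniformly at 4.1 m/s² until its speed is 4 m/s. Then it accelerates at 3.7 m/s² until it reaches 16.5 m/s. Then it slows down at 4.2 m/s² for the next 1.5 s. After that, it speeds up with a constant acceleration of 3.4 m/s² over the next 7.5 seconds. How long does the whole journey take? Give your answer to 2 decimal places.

13.96 s

Phase 1 (decelerating): v₀ = 10.5 m/s, a = -4.1 m/s².
v = v₀ + at → t = (4 − 10.5) / -4.1 = 1.59 s
v² = v₀² + 2aΔx → Δx = (4² − 10.5²)/(2·-4.1) = 11.5 m

Phase 2 (accelerating): v₀ = 4.00 m/s, a = 3.7 m/s².
v = v₀ + at → t = (16.5 − 4.00) / 3.7 = 3.38 s
v² = v₀² + 2aΔx → Δx = (16.5² − 4.00²)/(2·3.7) = 34.6 m

Phase 3 (decelerating): v₀ = 16.5 m/s, a = -4.2 m/s².
v = v₀ + at = 16.5 + (-4.2)(1.5) = 10.2 m/s
Δx = v₀t + ½at² = 16.5·1.5 + 0.5·-4.2·1.5² = 20.0 m

Phase 4 (accelerating): v₀ = 10.2 m/s, a = 3.4 m/s².
v = v₀ + at = 10.2 + (3.4)(7.5) = 35.7 m/s
Δx = v₀t + ½at² = 10.2·7.5 + 0.5·3.4·7.5² = 172 m
Total time = 1.59 + 3.38 + 1.50 + 7.50 = 14.0 s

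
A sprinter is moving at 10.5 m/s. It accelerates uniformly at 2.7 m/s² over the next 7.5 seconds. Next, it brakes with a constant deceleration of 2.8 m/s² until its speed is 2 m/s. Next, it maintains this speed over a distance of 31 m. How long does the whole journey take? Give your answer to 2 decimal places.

Phase 1 (accelerating): v₀ = 10.5 m/s, a = 2.7 m/s².
v = v₀ + at = 10.5 + (2.7)(7.5) = 30.8 m/s
Δx = v₀t + ½at² = 10.5·7.5 + 0.5·2.7·7.5² = 155 m

Phase 2 (decelerating): v₀ = 30.8 m/s, a = -2.8 m/s².
v = v₀ + at → t = (2 − 30.8) / -2.8 = 10.3 s
v² = v₀² + 2aΔx → Δx = (2² − 30.8²)/(2·-2.8) = 168 m

Phase 3 (constant speed): v₀ = 2.00 m/s, a = 0 m/s².
Constant speed: t = d/v = 31/2.00 = 15.5 s
Total time = 7.50 + 10.3 + 15.5 = 33.3 s

33.27 s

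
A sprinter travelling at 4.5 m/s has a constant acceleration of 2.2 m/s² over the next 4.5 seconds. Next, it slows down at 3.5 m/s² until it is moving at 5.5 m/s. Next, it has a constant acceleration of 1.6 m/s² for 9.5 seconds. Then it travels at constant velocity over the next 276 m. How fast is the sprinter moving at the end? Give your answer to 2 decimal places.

Phase 1 (accelerating): v₀ = 4.50 m/s, a = 2.2 m/s².
v = v₀ + at = 4.50 + (2.2)(4.5) = 14.4 m/s
Δx = v₀t + ½at² = 4.50·4.5 + 0.5·2.2·4.5² = 42.5 m

Phase 2 (decelerating): v₀ = 14.4 m/s, a = -3.5 m/s².
v = v₀ + at → t = (5.5 − 14.4) / -3.5 = 2.54 s
v² = v₀² + 2aΔx → Δx = (5.5² − 14.4²)/(2·-3.5) = 25.3 m

Phase 3 (accelerating): v₀ = 5.50 m/s, a = 1.6 m/s².
v = v₀ + at = 5.50 + (1.6)(9.5) = 20.7 m/s
Δx = v₀t + ½at² = 5.50·9.5 + 0.5·1.6·9.5² = 124 m

Phase 4 (constant speed): v₀ = 20.7 m/s, a = 0 m/s².
Constant speed: t = d/v = 276/20.7 = 13.3 s
Final speed = 20.7 m/s

20.70 m/s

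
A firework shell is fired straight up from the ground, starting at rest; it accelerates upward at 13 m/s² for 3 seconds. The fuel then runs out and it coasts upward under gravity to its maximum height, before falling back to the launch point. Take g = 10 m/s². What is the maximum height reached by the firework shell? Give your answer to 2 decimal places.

Phase 1 (powered ascent): v₀ = 0 m/s, a = 13 m/s².
v = v₀ + at = 0 + (13)(3) = 39.0 m/s
Δx = v₀t + ½at² = 0·3 + 0.5·13·3² = 58.5 m

Phase 2 (coasting upward): v₀ = 39.0 m/s, a = -10 m/s².
v = v₀ + at → t = (0 − 39.0) / -10 = 3.90 s
v² = v₀² + 2aΔx → Δx = (0² − 39.0²)/(2·-10) = 76.0 m
Maximum height = 58.5 + 76.0 = 135 m

134.55 m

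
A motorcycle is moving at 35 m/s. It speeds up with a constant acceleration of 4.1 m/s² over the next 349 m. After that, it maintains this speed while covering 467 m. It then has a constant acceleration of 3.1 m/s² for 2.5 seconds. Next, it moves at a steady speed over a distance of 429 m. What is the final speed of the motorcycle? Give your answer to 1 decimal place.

71.7 m/s

Phase 1 (accelerating): v₀ = 35.0 m/s, a = 4.1 m/s².
v² = v₀² + 2aΔx = 35.0² + 2·4.1·349 = 4090 → v = 63.9 m/s
t = (v − v₀)/a = (63.9 − 35.0)/4.1 = 7.06 s

Phase 2 (constant speed): v₀ = 63.9 m/s, a = 0 m/s².
Constant speed: t = d/v = 467/63.9 = 7.31 s

Phase 3 (accelerating): v₀ = 63.9 m/s, a = 3.1 m/s².
v = v₀ + at = 63.9 + (3.1)(2.5) = 71.7 m/s
Δx = v₀t + ½at² = 63.9·2.5 + 0.5·3.1·2.5² = 170 m

Phase 4 (constant speed): v₀ = 71.7 m/s, a = 0 m/s².
Constant speed: t = d/v = 429/71.7 = 5.99 s
Final speed = 71.7 m/s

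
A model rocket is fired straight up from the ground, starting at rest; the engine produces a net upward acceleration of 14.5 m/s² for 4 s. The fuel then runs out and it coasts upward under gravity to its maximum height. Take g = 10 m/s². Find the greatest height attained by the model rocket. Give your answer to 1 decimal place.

Phase 1 (powered ascent): v₀ = 0 m/s, a = 14.5 m/s².
v = v₀ + at = 0 + (14.5)(4) = 58.0 m/s
Δx = v₀t + ½at² = 0·4 + 0.5·14.5·4² = 116 m

Phase 2 (coasting upward): v₀ = 58.0 m/s, a = -10 m/s².
v = v₀ + at → t = (0 − 58.0) / -10 = 5.80 s
v² = v₀² + 2aΔx → Δx = (0² − 58.0²)/(2·-10) = 168 m
Maximum height = 116 + 168 = 284 m

284.2 m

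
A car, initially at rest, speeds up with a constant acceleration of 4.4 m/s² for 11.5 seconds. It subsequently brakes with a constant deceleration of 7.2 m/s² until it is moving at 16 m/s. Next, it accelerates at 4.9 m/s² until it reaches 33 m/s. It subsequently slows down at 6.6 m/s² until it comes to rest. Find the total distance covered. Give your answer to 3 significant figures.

Phase 1 (accelerating): v₀ = 0 m/s, a = 4.4 m/s².
v = v₀ + at = 0 + (4.4)(11.5) = 50.6 m/s
Δx = v₀t + ½at² = 0·11.5 + 0.5·4.4·11.5² = 291 m

Phase 2 (decelerating): v₀ = 50.6 m/s, a = -7.2 m/s².
v = v₀ + at → t = (16 − 50.6) / -7.2 = 4.81 s
v² = v₀² + 2aΔx → Δx = (16² − 50.6²)/(2·-7.2) = 160 m

Phase 3 (accelerating): v₀ = 16.0 m/s, a = 4.9 m/s².
v = v₀ + at → t = (33 − 16.0) / 4.9 = 3.47 s
v² = v₀² + 2aΔx → Δx = (33² − 16.0²)/(2·4.9) = 85.0 m

Phase 4 (decelerating): v₀ = 33.0 m/s, a = -6.6 m/s².
v = v₀ + at → t = (0 − 33.0) / -6.6 = 5.00 s
v² = v₀² + 2aΔx → Δx = (0² − 33.0²)/(2·-6.6) = 82.5 m
Total distance = 291 + 160 + 85.0 + 82.5 = 618 m

618 m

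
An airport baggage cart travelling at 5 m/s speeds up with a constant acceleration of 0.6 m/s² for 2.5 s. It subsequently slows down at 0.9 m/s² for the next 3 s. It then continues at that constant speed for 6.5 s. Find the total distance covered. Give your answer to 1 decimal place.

Phase 1 (accelerating): v₀ = 5.00 m/s, a = 0.6 m/s².
v = v₀ + at = 5.00 + (0.6)(2.5) = 6.50 m/s
Δx = v₀t + ½at² = 5.00·2.5 + 0.5·0.6·2.5² = 14.4 m

Phase 2 (decelerating): v₀ = 6.50 m/s, a = -0.9 m/s².
v = v₀ + at = 6.50 + (-0.9)(3) = 3.80 m/s
Δx = v₀t + ½at² = 6.50·3 + 0.5·-0.9·3² = 15.4 m

Phase 3 (constant speed): v₀ = 3.80 m/s, a = 0 m/s².
v = v₀ + at = 3.80 + (0)(6.5) = 3.80 m/s
Δx = v₀t + ½at² = 3.80·6.5 + 0.5·0·6.5² = 24.7 m
Total distance = 14.4 + 15.4 + 24.7 = 54.5 m

54.5 m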